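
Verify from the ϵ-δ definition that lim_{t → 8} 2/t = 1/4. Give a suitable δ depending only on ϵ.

δ = min(4, 16ϵ)

Suppose ϵ > 0. We seek δ > 0 such that 0 < |t − 8| < δ implies |2/t − (1/4)| < ϵ.
|2/t − (1/4)| = 2·|8 − t|/(8·|t|) = 2|t − 8|/(8|t|).
Restrict δ ≤ 4. Then |t − 8| < 4 gives |t| > 4, so 8|t| > 32.
Then |2/t − (1/4)| < 2|t − 8|/32, which is < ϵ when |t − 8| < 16ϵ.
Take δ = min(4, 16ϵ). Then 0 < |t − 8| < δ gives both |t − 8| < 4 and |t − 8| < 16ϵ, so |2/t − (1/4)| < ϵ.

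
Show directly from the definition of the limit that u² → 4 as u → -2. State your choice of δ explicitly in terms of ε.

δ = min(1, ε/5)

Suppose ε > 0. We seek δ > 0 with 0 < |u + 2| < δ ⇒ |u² − 4| < ε.
Factor: u² − 4 = (u + 2)(u - 2), so |u² − 4| = |u + 2|·|u - 2|.
Impose δ ≤ 1 so that |u| < 3; then |u - 2| ≤ 5.
Hence |u² − 4| ≤ 5|u + 2|, which is < ε once |u + 2| < ε/5.
Take δ = min(1, ε/5). If 0 < |u + 2| < δ then both bounds hold and |u² − 4| ≤ 5|u + 2| < 5·(ε/5) = ε.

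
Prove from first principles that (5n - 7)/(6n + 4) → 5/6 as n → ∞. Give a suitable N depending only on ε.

Suppose ε > 0. For n ≥ 1, |(5n - 7)/(6n + 4) − (5/6)| = |-62|/(6(6n + 4)) = 62/(6(6n + 4)).
Since 6n + 4 ≥ 6n for n ≥ 1, this is ≤ 62/(6·6n) = (31/18)/n.
So |(5n - 7)/(6n + 4) − (5/6)| < ε whenever n > (31/18)/ε.
Take N = (31/18)/ε. If n > N then |(5n - 7)/(6n + 4) − (5/6)| ≤ (31/18)/n < ε.

N = (31/18)/ε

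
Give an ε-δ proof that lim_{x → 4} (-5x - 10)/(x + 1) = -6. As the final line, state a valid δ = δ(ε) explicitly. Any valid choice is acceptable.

δ = min(5/2, (5/2)ε)

Let ε > 0 be given. We want δ > 0 with 0 < |x − 4| < δ ⇒ |(-5x - 10)/(x + 1) + 6| < ε.
Combining over a common denominator, (-5x - 10)/(x + 1) + 6 = [(-5x - 10)·5 − (-30)·(x + 1)] / [5·(x + 1)] = 5(x − 4) / (5(x + 1)).
So |(-5x - 10)/(x + 1) + 6| = 5|x − 4| / (5·|x + 1|).
Require δ ≤ 5/2, so |x + 1| ≥ |5| − |x − 4| > 5 − 5/2 = 5/2.
Hence |(-5x - 10)/(x + 1) + 6| < 5|x − 4|/(5·(5/2)) = (2/5)|x − 4|, which is < ε once |x − 4| < (5/2)ε.
Take δ = min(5/2, (5/2)ε). Then 0 < |x − 4| < δ forces both bounds, so |(-5x - 10)/(x + 1) + 6| < ε.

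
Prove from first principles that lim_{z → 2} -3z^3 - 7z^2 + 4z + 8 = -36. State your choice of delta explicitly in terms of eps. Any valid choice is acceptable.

delta = min(1, eps/88)

Suppose eps > 0. We want delta > 0 such that 0 < |z − 2| < delta implies |(-3z^3 - 7z^2 + 4z + 8) + 36| < eps.
(-3z^3 - 7z^2 + 4z + 8) + 36 = -3z^3 - 7z^2 + 4z + 44 = (z − 2)(-3z^2 - 13z - 22).
So |(-3z^3 - 7z^2 + 4z + 8) + 36| = |z − 2|·|-3z^2 - 13z - 22|.
Require delta ≤ 1. Then |z − 2| < 1 gives |z| < 3, and by the triangle inequality |-3z^2 - 13z - 22| ≤ 3·3^2 + 13·3 + 22 = 88.
Hence |(-3z^3 - 7z^2 + 4z + 8) + 36| ≤ 88|z − 2| < eps provided |z − 2| < eps/88.
Take delta = min(1, eps/88). Then 0 < |z − 2| < delta gives both |z − 2| < 1 and |z − 2| < eps/88, so |(-3z^3 - 7z^2 + 4z + 8) + 36| < eps.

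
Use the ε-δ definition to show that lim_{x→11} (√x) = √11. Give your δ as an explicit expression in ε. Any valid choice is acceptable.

Let ε > 0 be given. We want δ > 0 such that 0 < |x − 11| < δ implies |√x − √11| < ε.
Multiplying by the conjugate, |√x − √11| = |x − 11|/(√x + √11).
Restrict δ ≤ 11 so that |x − 11| < 11 forces x > 0, and then √x + √11 > √11.
Hence |√x − √11| < |x − 11|/√11, which is < ε once |x − 11| < √11·ε.
Take δ = min(11, √11·ε). If 0 < |x − 11| < δ then x > 0 and |√x − √11| < |x − 11|/√11 < ε.

δ = min(11, √11·ε)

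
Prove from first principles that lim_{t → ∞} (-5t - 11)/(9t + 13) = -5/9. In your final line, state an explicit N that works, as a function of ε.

Suppose ε > 0. We seek N > 0 such that t > N implies |(-5t - 11)/(9t + 13) + 5/9| < ε.
(-5t - 11)/(9t + 13) + 5/9 = (9(-5t - 11) − (-5)(9t + 13)) / (9(9t + 13)) = -34/(9(9t + 13)).
For t > 0 we have 9t + 13 > 9t, so |(-5t - 11)/(9t + 13) + 5/9| = 34/(9(9t + 13)) < 34/(9·9t) = (34/81)/t.
Thus |(-5t - 11)/(9t + 13) + 5/9| < ε whenever t > (34/81)/ε.
Take N = (34/81)/ε. If t > N then |(-5t - 11)/(9t + 13) + 5/9| < (34/81)/t < ε.

N = (34/81)/ε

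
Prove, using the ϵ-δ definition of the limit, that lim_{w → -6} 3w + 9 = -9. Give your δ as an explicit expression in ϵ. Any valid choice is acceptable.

Fix ϵ > 0. We need δ > 0 so that 0 < |w + 6| < δ implies |(3w + 9) + 9| < ϵ.
Since (3w + 9) + 9 = 3(w + 6), we have |(3w + 9) + 9| = 3|w + 6|.
Thus it suffices that |w + 6| < ϵ/3.
Choosing δ = ϵ/3 gives |(3w + 9) + 9| = 3|w + 6| < ϵ whenever |w + 6| < δ.

δ = ϵ/3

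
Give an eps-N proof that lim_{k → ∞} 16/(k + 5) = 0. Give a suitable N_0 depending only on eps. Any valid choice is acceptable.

Let eps > 0 be given. For k ≥ 1, |16/(k + 5) − 0| = 16/(k + 5) ≤ 16/k.
We need 16/k < eps, i.e. k > 16/eps.
Take N_0 = 16/eps. If k > N_0 then |16/(k + 5)| ≤ 16/k < eps.

N_0 = 16/eps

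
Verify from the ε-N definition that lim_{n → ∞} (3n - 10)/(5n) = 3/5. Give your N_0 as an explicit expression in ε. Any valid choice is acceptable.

N_0 = 2/ε

Fix ε > 0. For n ≥ 1, |(3n - 10)/(5n) − (3/5)| = |-50|/(5(5n)) = 50/(5(5n)).
Since 5n ≥ 5n for n ≥ 1, this is ≤ 50/(5·5n) = 2/n.
So |(3n - 10)/(5n) − (3/5)| < ε whenever n > 2/ε.
Take N_0 = 2/ε. If n > N_0 then |(3n - 10)/(5n) − (3/5)| ≤ 2/n < ε.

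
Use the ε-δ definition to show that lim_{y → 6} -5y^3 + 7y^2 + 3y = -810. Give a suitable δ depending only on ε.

Let ε > 0. We want δ > 0 such that 0 < |y − 6| < δ implies |(-5y^3 + 7y^2 + 3y) + 810| < ε.
(-5y^3 + 7y^2 + 3y) + 810 = -5y^3 + 7y^2 + 3y + 810 = (y − 6)(-5y^2 - 23y - 135).
So |(-5y^3 + 7y^2 + 3y) + 810| = |y − 6|·|-5y^2 - 23y - 135|.
Require δ ≤ 1. Then |y − 6| < 1 gives |y| < 7, and by the triangle inequality |-5y^2 - 23y - 135| ≤ 5·7^2 + 23·7 + 135 = 541.
Hence |(-5y^3 + 7y^2 + 3y) + 810| ≤ 541|y − 6| < ε provided |y − 6| < ε/541.
Take δ = min(1, ε/541). Then 0 < |y − 6| < δ gives both |y − 6| < 1 and |y − 6| < ε/541, so |(-5y^3 + 7y^2 + 3y) + 810| < ε.

δ = min(1, ε/541)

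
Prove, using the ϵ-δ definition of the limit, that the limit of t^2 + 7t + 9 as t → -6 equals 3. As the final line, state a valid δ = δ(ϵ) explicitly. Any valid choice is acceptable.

Suppose ϵ > 0. We want δ > 0 such that 0 < |t + 6| < δ implies |(t^2 + 7t + 9) − 3| < ϵ.
(t^2 + 7t + 9) − 3 = t^2 + 7t + 6 = (t + 6)(t + 1).
So |(t^2 + 7t + 9) − 3| = |t + 6|·|t + 1|.
Assume first that |t + 6| < 1, so |t| < 7. Then |t + 1| ≤ 7 + 1 = 8.
Hence |(t^2 + 7t + 9) − 3| ≤ 8|t + 6| < ϵ provided |t + 6| < ϵ/8.
Choosing δ = min(1, ϵ/8) ensures both conditions, hence |(t^2 + 7t + 9) − 3| < ϵ.

δ = min(1, ϵ/8)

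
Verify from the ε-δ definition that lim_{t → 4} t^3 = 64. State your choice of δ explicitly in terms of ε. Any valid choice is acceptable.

δ = min(1, ε/61)

Let ε > 0. We seek δ > 0 with 0 < |t − 4| < δ ⇒ |t^3 − 64| < ε.
Factor: t^3 − 64 = (t − 4)(t^2 + 4t + 16), so |t^3 − 64| = |t − 4|·|t^2 + 4t + 16|.
Restrict δ ≤ 1. Then |t − 4| < 1 gives |t| < 5, so by the triangle inequality |t^2 + 4t + 16| ≤ 5^2 + 4·5 + 16 = 61.
Hence |t^3 − 64| ≤ 61|t − 4|, which is < ε once |t − 4| < ε/61.
Take δ = min(1, ε/61). If 0 < |t − 4| < δ then both bounds hold and |t^3 − 64| ≤ 61|t − 4| < 61·(ε/61) = ε.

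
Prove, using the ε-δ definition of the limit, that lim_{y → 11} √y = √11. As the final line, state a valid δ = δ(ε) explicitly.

δ = min(11, √11·ε)

Let ε > 0 be given. We want δ > 0 such that 0 < |y − 11| < δ implies |√y − √11| < ε.
Rationalise: √y − √11 = (y − 11)/(√y + √11), so |√y − √11| = |y − 11|/(√y + √11).
Restrict δ ≤ 11 so that |y − 11| < 11 forces y > 0, and then √y + √11 > √11.
Hence |√y − √11| < |y − 11|/√11, which is < ε once |y − 11| < √11·ε.
Take δ = min(11, √11·ε). If 0 < |y − 11| < δ then y > 0 and |√y − √11| < |y − 11|/√11 < ε.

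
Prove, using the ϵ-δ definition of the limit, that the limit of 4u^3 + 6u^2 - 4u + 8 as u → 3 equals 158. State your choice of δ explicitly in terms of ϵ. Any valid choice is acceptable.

δ = min(1, ϵ/186)

Suppose ϵ > 0. We want δ > 0 such that 0 < |u − 3| < δ implies |(4u^3 + 6u^2 - 4u + 8) − 158| < ϵ.
(4u^3 + 6u^2 - 4u + 8) − 158 = 4u^3 + 6u^2 - 4u - 150 = (u − 3)(4u^2 + 18u + 50).
So |(4u^3 + 6u^2 - 4u + 8) − 158| = |u − 3|·|4u^2 + 18u + 50|.
Require δ ≤ 1. Then |u − 3| < 1 gives |u| < 4, and by the triangle inequality |4u^2 + 18u + 50| ≤ 4·4^2 + 18·4 + 50 = 186.
Hence |(4u^3 + 6u^2 - 4u + 8) − 158| ≤ 186|u − 3| < ϵ provided |u − 3| < ϵ/186.
Choosing δ = min(1, ϵ/186) ensures both conditions, hence |(4u^3 + 6u^2 - 4u + 8) − 158| < ϵ.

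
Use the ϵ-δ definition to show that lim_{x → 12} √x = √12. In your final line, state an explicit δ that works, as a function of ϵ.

Let ϵ > 0 be given. We want δ > 0 such that 0 < |x − 12| < δ implies |√x − √12| < ϵ.
Multiplying by the conjugate, |√x − √12| = |x − 12|/(√x + √12).
Restrict δ ≤ 12 so that |x − 12| < 12 forces x > 0, and then √x + √12 > √12.
Hence |√x − √12| < |x − 12|/√12, which is < ϵ once |x − 12| < √12·ϵ.
Take δ = min(12, √12·ϵ). If 0 < |x − 12| < δ then x > 0 and |√x − √12| < |x − 12|/√12 < ϵ.

δ = min(12, √12·ϵ)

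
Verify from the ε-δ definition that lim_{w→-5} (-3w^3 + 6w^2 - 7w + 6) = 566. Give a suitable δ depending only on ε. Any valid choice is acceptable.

δ = min(2, ε/406)

Suppose ε > 0. We want δ > 0 such that 0 < |w + 5| < δ implies |(-3w^3 + 6w^2 - 7w + 6) − 566| < ε.
(-3w^3 + 6w^2 - 7w + 6) − 566 = -3w^3 + 6w^2 - 7w - 560 = (w + 5)(-3w^2 + 21w - 112).
So |(-3w^3 + 6w^2 - 7w + 6) − 566| = |w + 5|·|-3w^2 + 21w - 112|.
Require δ ≤ 2. Then |w + 5| < 2 gives |w| < 7, and by the triangle inequality |-3w^2 + 21w - 112| ≤ 3·7^2 + 21·7 + 112 = 406.
Hence |(-3w^3 + 6w^2 - 7w + 6) − 566| ≤ 406|w + 5| < ε provided |w + 5| < ε/406.
Choosing δ = min(2, ε/406) ensures both conditions, hence |(-3w^3 + 6w^2 - 7w + 6) − 566| < ε.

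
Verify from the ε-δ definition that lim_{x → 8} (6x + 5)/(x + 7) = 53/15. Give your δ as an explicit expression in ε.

δ = min(15/2, (225/74)ε)

Fix ε > 0. We want δ > 0 with 0 < |x − 8| < δ ⇒ |(6x + 5)/(x + 7) − (53/15)| < ε.
Combining over a common denominator, (6x + 5)/(x + 7) − (53/15) = [(6x + 5)·15 − 53·(x + 7)] / [15·(x + 7)] = 37(x − 8) / (15(x + 7)).
So |(6x + 5)/(x + 7) − (53/15)| = 37|x − 8| / (15·|x + 7|).
Require δ ≤ 15/2, so |x + 7| ≥ |15| − |x − 8| > 15 − 15/2 = 15/2.
Hence |(6x + 5)/(x + 7) − (53/15)| < 37|x − 8|/(15·(15/2)) = (74/225)|x − 8|, which is < ε once |x − 8| < (225/74)ε.
Take δ = min(15/2, (225/74)ε). Then 0 < |x − 8| < δ forces both bounds, so |(6x + 5)/(x + 7) − (53/15)| < ε.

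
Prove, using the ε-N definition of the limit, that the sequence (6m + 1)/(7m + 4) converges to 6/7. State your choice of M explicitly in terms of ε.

Fix ε > 0. For m ≥ 1, |(6m + 1)/(7m + 4) − (6/7)| = |-17|/(7(7m + 4)) = 17/(7(7m + 4)).
Since 7m + 4 ≥ 7m for m ≥ 1, this is ≤ 17/(7·7m) = (17/49)/m.
So |(6m + 1)/(7m + 4) − (6/7)| < ε whenever m > (17/49)/ε.
Take M = (17/49)/ε. If m > M then |(6m + 1)/(7m + 4) − (6/7)| ≤ (17/49)/m < ε.

M = (17/49)/ε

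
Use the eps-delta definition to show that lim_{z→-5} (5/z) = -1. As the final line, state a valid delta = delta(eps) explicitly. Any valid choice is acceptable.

Suppose eps > 0. We seek delta > 0 such that 0 < |z + 5| < delta implies |5/z + 1| < eps.
|5/z + 1| = 5·|-5 − z|/(5·|z|) = 5|z + 5|/(5|z|).
Restrict delta ≤ 5/2. Then |z + 5| < 5/2 gives |z| > 5/2, so 5|z| > 25/2.
Then |5/z + 1| < 5|z + 5|/(25/2), which is < eps when |z + 5| < (5/2)eps.
Take delta = min(5/2, (5/2)eps). Then 0 < |z + 5| < delta gives both |z + 5| < 5/2 and |z + 5| < (5/2)eps, so |5/z + 1| < eps.

delta = min(5/2, (5/2)eps)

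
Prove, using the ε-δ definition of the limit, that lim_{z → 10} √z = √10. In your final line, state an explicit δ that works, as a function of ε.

Let ε > 0 be given. We want δ > 0 such that 0 < |z − 10| < δ implies |√z − √10| < ε.
Multiplying by the conjugate, |√z − √10| = |z − 10|/(√z + √10).
Restrict δ ≤ 10 so that |z − 10| < 10 forces z > 0, and then √z + √10 > √10.
Hence |√z − √10| < |z − 10|/√10, which is < ε once |z − 10| < √10·ε.
Take δ = min(10, √10·ε). If 0 < |z − 10| < δ then z > 0 and |√z − √10| < |z − 10|/√10 < ε.

δ = min(10, √10·ε)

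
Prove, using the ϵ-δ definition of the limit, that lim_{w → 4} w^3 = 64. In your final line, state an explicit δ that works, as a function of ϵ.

δ = min(2, ϵ/76)

Suppose ϵ > 0. We seek δ > 0 with 0 < |w − 4| < δ ⇒ |w^3 − 64| < ϵ.
Factor: w^3 − 64 = (w − 4)(w^2 + 4w + 16), so |w^3 − 64| = |w − 4|·|w^2 + 4w + 16|.
Impose δ ≤ 2 so that |w| < 6; then |w^2 + 4w + 16| ≤ 76.
Hence |w^3 − 64| ≤ 76|w − 4|, which is < ϵ once |w − 4| < ϵ/76.
Take δ = min(2, ϵ/76). If 0 < |w − 4| < δ then both bounds hold and |w^3 − 64| ≤ 76|w − 4| < 76·(ϵ/76) = ϵ.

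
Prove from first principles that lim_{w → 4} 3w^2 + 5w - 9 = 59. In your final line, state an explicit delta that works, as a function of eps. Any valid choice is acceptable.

delta = min(1, eps/32)

Suppose eps > 0. We want delta > 0 such that 0 < |w − 4| < delta implies |(3w^2 + 5w - 9) − 59| < eps.
(3w^2 + 5w - 9) − 59 = 3w^2 + 5w - 68 = (w − 4)(3w + 17).
So |(3w^2 + 5w - 9) − 59| = |w − 4|·|3w + 17|.
Assume first that |w − 4| < 1, so |w| < 5. Then |3w + 17| ≤ 3·5 + 17 = 32.
Hence |(3w^2 + 5w - 9) − 59| ≤ 32|w − 4| < eps provided |w − 4| < eps/32.
Choosing delta = min(1, eps/32) ensures both conditions, hence |(3w^2 + 5w - 9) − 59| < eps.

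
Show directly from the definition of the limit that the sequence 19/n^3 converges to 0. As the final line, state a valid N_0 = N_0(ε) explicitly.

N_0 = (19/ε)^{1/3}

Fix ε > 0. For n ≥ 1, |19/n^3 − 0| = 19/n^3.
19/n^3 < ε ⇔ n^3 > 19/ε ⇔ n > (19/ε)^{1/3}.
Take N_0 = (19/ε)^{1/3}. Then n > N_0 implies 19/n^3 < ε.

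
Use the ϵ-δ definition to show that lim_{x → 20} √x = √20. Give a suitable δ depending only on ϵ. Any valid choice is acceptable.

δ = min(20, √20·ϵ)

Suppose ϵ > 0. We want δ > 0 such that 0 < |x − 20| < δ implies |√x − √20| < ϵ.
Rationalise: √x − √20 = (x − 20)/(√x + √20), so |√x − √20| = |x − 20|/(√x + √20).
Restrict δ ≤ 20 so that |x − 20| < 20 forces x > 0, and then √x + √20 > √20.
Hence |√x − √20| < |x − 20|/√20, which is < ϵ once |x − 20| < √20·ϵ.
Take δ = min(20, √20·ϵ). If 0 < |x − 20| < δ then x > 0 and |√x − √20| < |x − 20|/√20 < ϵ.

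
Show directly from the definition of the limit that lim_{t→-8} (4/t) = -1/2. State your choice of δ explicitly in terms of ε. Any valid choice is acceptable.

δ = min(4, 8ε)

Fix ε > 0. We seek δ > 0 such that 0 < |t + 8| < δ implies |4/t + 1/2| < ε.
|4/t + 1/2| = 4·|-8 − t|/(8·|t|) = 4|t + 8|/(8|t|).
Restrict δ ≤ 4. Then |t + 8| < 4 gives |t| > 4, so 8|t| > 32.
Then |4/t + 1/2| < 4|t + 8|/32, which is < ε when |t + 8| < 8ε.
Take δ = min(4, 8ε). Then 0 < |t + 8| < δ gives both |t + 8| < 4 and |t + 8| < 8ε, so |4/t + 1/2| < ε.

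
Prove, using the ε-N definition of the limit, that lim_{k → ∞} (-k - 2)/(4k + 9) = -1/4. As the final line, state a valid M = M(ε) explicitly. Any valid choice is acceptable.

Fix ε > 0. For k ≥ 1, |(-k - 2)/(4k + 9) + 1/4| = |1|/(4(4k + 9)) = 1/(4(4k + 9)).
Since 4k + 9 ≥ 4k for k ≥ 1, this is ≤ 1/(4·4k) = (1/16)/k.
So |(-k - 2)/(4k + 9) + 1/4| < ε whenever k > (1/16)/ε.
Take M = (1/16)/ε. If k > M then |(-k - 2)/(4k + 9) + 1/4| ≤ (1/16)/k < ε.

M = (1/16)/ε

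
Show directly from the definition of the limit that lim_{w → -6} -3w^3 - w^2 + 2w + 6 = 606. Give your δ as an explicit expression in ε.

Let ε > 0 be given. We want δ > 0 such that 0 < |w + 6| < δ implies |(-3w^3 - w^2 + 2w + 6) − 606| < ε.
(-3w^3 - w^2 + 2w + 6) − 606 = -3w^3 - w^2 + 2w - 600 = (w + 6)(-3w^2 + 17w - 100).
So |(-3w^3 - w^2 + 2w + 6) − 606| = |w + 6|·|-3w^2 + 17w - 100|.
Require δ ≤ 1. Then |w + 6| < 1 gives |w| < 7, and by the triangle inequality |-3w^2 + 17w - 100| ≤ 3·7^2 + 17·7 + 100 = 366.
Hence |(-3w^3 - w^2 + 2w + 6) − 606| ≤ 366|w + 6| < ε provided |w + 6| < ε/366.
Choosing δ = min(1, ε/366) ensures both conditions, hence |(-3w^3 - w^2 + 2w + 6) − 606| < ε.

δ = min(1, ε/366)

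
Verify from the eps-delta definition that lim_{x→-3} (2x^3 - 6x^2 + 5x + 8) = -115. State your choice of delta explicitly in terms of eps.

delta = min(1, eps/121)

Let eps > 0 be given. We want delta > 0 such that 0 < |x + 3| < delta implies |(2x^3 - 6x^2 + 5x + 8) + 115| < eps.
(2x^3 - 6x^2 + 5x + 8) + 115 = 2x^3 - 6x^2 + 5x + 123 = (x + 3)(2x^2 - 12x + 41).
So |(2x^3 - 6x^2 + 5x + 8) + 115| = |x + 3|·|2x^2 - 12x + 41|.
Assume first that |x + 3| < 1, so |x| < 4. Then |2x^2 - 12x + 41| ≤ 2·4^2 + 12·4 + 41 = 121.
Hence |(2x^3 - 6x^2 + 5x + 8) + 115| ≤ 121|x + 3| < eps provided |x + 3| < eps/121.
Choosing delta = min(1, eps/121) ensures both conditions, hence |(2x^3 - 6x^2 + 5x + 8) + 115| < eps.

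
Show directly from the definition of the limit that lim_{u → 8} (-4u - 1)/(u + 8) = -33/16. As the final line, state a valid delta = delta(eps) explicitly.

Suppose eps > 0. We want delta > 0 with 0 < |u − 8| < delta ⇒ |(-4u - 1)/(u + 8) + 33/16| < eps.
Combining over a common denominator, (-4u - 1)/(u + 8) + 33/16 = [(-4u - 1)·16 − (-33)·(u + 8)] / [16·(u + 8)] = -31(u − 8) / (16(u + 8)).
So |(-4u - 1)/(u + 8) + 33/16| = 31|u − 8| / (16·|u + 8|).
Restrict delta ≤ 8. Then |u − 8| < 8 gives |u + 8| = |(u − 8) + 16| ≥ 16 − 8 = 8.
Hence |(-4u - 1)/(u + 8) + 33/16| < 31|u − 8|/(16·8) = (31/128)|u − 8|, which is < eps once |u − 8| < (128/31)eps.
Take delta = min(8, (128/31)eps). Then 0 < |u − 8| < delta forces both bounds, so |(-4u - 1)/(u + 8) + 33/16| < eps.

delta = min(8, (128/31)eps)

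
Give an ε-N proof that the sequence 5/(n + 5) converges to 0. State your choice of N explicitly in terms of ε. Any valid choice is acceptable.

N = 5/ε

Let ε > 0. For n ≥ 1, |5/(n + 5) − 0| = 5/(n + 5) ≤ 5/n.
We need 5/n < ε, i.e. n > 5/ε.
Take N = 5/ε. If n > N then |5/(n + 5)| ≤ 5/n < ε.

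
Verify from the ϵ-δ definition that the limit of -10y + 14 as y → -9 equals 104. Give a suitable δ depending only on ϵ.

Fix ϵ > 0. We need δ > 0 so that 0 < |y + 9| < δ implies |(-10y + 14) − 104| < ϵ.
Since (-10y + 14) − 104 = -10(y + 9), we have |(-10y + 14) − 104| = 10|y + 9|.
Thus it suffices that |y + 9| < ϵ/10.
Choosing δ = ϵ/10 gives |(-10y + 14) − 104| = 10|y + 9| < ϵ whenever |y + 9| < δ.

δ = ϵ/10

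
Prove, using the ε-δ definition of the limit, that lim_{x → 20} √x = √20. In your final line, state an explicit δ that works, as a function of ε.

Let ε > 0. We want δ > 0 such that 0 < |x − 20| < δ implies |√x − √20| < ε.
Rationalise: √x − √20 = (x − 20)/(√x + √20), so |√x − √20| = |x − 20|/(√x + √20).
Restrict δ ≤ 20 so that |x − 20| < 20 forces x > 0, and then √x + √20 > √20.
Hence |√x − √20| < |x − 20|/√20, which is < ε once |x − 20| < √20·ε.
Take δ = min(20, √20·ε). If 0 < |x − 20| < δ then x > 0 and |√x − √20| < |x − 20|/√20 < ε.

δ = min(20, √20·ε)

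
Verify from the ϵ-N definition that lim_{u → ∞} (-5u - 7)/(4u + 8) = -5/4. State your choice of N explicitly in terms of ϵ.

Let ϵ > 0 be given. We seek N > 0 such that u > N implies |(-5u - 7)/(4u + 8) + 5/4| < ϵ.
(-5u - 7)/(4u + 8) + 5/4 = (4(-5u - 7) − (-5)(4u + 8)) / (4(4u + 8)) = 12/(4(4u + 8)).
For u > 0 we have 4u + 8 > 4u, so |(-5u - 7)/(4u + 8) + 5/4| = 12/(4(4u + 8)) < 12/(4·4u) = (3/4)/u.
Thus |(-5u - 7)/(4u + 8) + 5/4| < ϵ whenever u > (3/4)/ϵ.
Take N = (3/4)/ϵ. If u > N then |(-5u - 7)/(4u + 8) + 5/4| < (3/4)/u < ϵ.

N = (3/4)/ϵ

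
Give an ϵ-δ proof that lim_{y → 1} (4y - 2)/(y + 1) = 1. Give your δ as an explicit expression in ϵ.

Let ϵ > 0. We want δ > 0 with 0 < |y − 1| < δ ⇒ |(4y - 2)/(y + 1) − 1| < ϵ.
Combining over a common denominator, (4y - 2)/(y + 1) − 1 = [(4y - 2)·2 − 2·(y + 1)] / [2·(y + 1)] = 6(y − 1) / (2(y + 1)).
So |(4y - 2)/(y + 1) − 1| = 6|y − 1| / (2·|y + 1|).
Require δ ≤ 1, so |y + 1| ≥ |2| − |y − 1| > 2 − 1 = 1.
Hence |(4y - 2)/(y + 1) − 1| < 6|y − 1|/(2·1) = 3|y − 1|, which is < ϵ once |y − 1| < (1/3)ϵ.
Take δ = min(1, (1/3)ϵ). Then 0 < |y − 1| < δ forces both bounds, so |(4y - 2)/(y + 1) − 1| < ϵ.

δ = min(1, (1/3)ϵ)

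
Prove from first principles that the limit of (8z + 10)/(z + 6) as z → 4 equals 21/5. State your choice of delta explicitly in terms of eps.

delta = min(5, (25/19)eps)

Fix eps > 0. We want delta > 0 with 0 < |z − 4| < delta ⇒ |(8z + 10)/(z + 6) − (21/5)| < eps.
Combining over a common denominator, (8z + 10)/(z + 6) − (21/5) = [(8z + 10)·10 − 42·(z + 6)] / [10·(z + 6)] = 38(z − 4) / (10(z + 6)).
So |(8z + 10)/(z + 6) − (21/5)| = 38|z − 4| / (10·|z + 6|).
Require delta ≤ 5, so |z + 6| ≥ |10| − |z − 4| > 10 − 5 = 5.
Hence |(8z + 10)/(z + 6) − (21/5)| < 38|z − 4|/(10·5) = (19/25)|z − 4|, which is < eps once |z − 4| < (25/19)eps.
Take delta = min(5, (25/19)eps). Then 0 < |z − 4| < delta forces both bounds, so |(8z + 10)/(z + 6) − (21/5)| < eps.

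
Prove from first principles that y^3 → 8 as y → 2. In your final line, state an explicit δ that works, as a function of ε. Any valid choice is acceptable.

δ = min(1, ε/19)

Let ε > 0. We seek δ > 0 with 0 < |y − 2| < δ ⇒ |y^3 − 8| < ε.
Factor: y^3 − 8 = (y − 2)(y^2 + 2y + 4), so |y^3 − 8| = |y − 2|·|y^2 + 2y + 4|.
Impose δ ≤ 1 so that |y| < 3; then |y^2 + 2y + 4| ≤ 19.
Hence |y^3 − 8| ≤ 19|y − 2|, which is < ε once |y − 2| < ε/19.
Take δ = min(1, ε/19). If 0 < |y − 2| < δ then both bounds hold and |y^3 − 8| ≤ 19|y − 2| < 19·(ε/19) = ε.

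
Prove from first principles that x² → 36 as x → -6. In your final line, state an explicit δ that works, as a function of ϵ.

Let ϵ > 0. We seek δ > 0 with 0 < |x + 6| < δ ⇒ |x² − 36| < ϵ.
Factor: x² − 36 = (x + 6)(x - 6), so |x² − 36| = |x + 6|·|x - 6|.
Restrict δ ≤ 2. Then |x + 6| < 2 gives |x| < 8, so by the triangle inequality |x - 6| ≤ 8 + 6 = 14.
Hence |x² − 36| ≤ 14|x + 6|, which is < ϵ once |x + 6| < ϵ/14.
Take δ = min(2, ϵ/14). If 0 < |x + 6| < δ then both bounds hold and |x² − 36| ≤ 14|x + 6| < 14·(ϵ/14) = ϵ.

δ = min(2, ϵ/14)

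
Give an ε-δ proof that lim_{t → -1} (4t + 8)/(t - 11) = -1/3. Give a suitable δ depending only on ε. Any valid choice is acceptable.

Fix ε > 0. We want δ > 0 with 0 < |t + 1| < δ ⇒ |(4t + 8)/(t - 11) + 1/3| < ε.
Combining over a common denominator, (4t + 8)/(t - 11) + 1/3 = [(4t + 8)·(-12) − 4·(t - 11)] / [(-12)·(t - 11)] = -52(t + 1) / ((-12)(t - 11)).
So |(4t + 8)/(t - 11) + 1/3| = 52|t + 1| / (12·|t − 11|).
Require δ ≤ 6, so |t − 11| ≥ |-12| − |t + 1| > 12 − 6 = 6.
Hence |(4t + 8)/(t - 11) + 1/3| < 52|t + 1|/(12·6) = (13/18)|t + 1|, which is < ε once |t + 1| < (18/13)ε.
Take δ = min(6, (18/13)ε). Then 0 < |t + 1| < δ forces both bounds, so |(4t + 8)/(t - 11) + 1/3| < ε.

δ = min(6, (18/13)ε)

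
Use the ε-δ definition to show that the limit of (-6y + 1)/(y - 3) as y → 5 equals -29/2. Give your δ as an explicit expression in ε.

δ = min(1, (2/17)ε)

Let ε > 0. We want δ > 0 with 0 < |y − 5| < δ ⇒ |(-6y + 1)/(y - 3) + 29/2| < ε.
Combining over a common denominator, (-6y + 1)/(y - 3) + 29/2 = [(-6y + 1)·2 − (-29)·(y - 3)] / [2·(y - 3)] = 17(y − 5) / (2(y - 3)).
So |(-6y + 1)/(y - 3) + 29/2| = 17|y − 5| / (2·|y − 3|).
Restrict δ ≤ 1. Then |y − 5| < 1 gives |y − 3| = |(y − 5) + 2| ≥ 2 − 1 = 1.
Hence |(-6y + 1)/(y - 3) + 29/2| < 17|y − 5|/(2·1) = (17/2)|y − 5|, which is < ε once |y − 5| < (2/17)ε.
Take δ = min(1, (2/17)ε). Then 0 < |y − 5| < δ forces both bounds, so |(-6y + 1)/(y - 3) + 29/2| < ε.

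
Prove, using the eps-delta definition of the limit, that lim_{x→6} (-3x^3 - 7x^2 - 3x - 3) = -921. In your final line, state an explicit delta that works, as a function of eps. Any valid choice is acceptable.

delta = min(1, eps/475)

Let eps > 0. We want delta > 0 such that 0 < |x − 6| < delta implies |(-3x^3 - 7x^2 - 3x - 3) + 921| < eps.
(-3x^3 - 7x^2 - 3x - 3) + 921 = -3x^3 - 7x^2 - 3x + 918 = (x − 6)(-3x^2 - 25x - 153).
So |(-3x^3 - 7x^2 - 3x - 3) + 921| = |x − 6|·|-3x^2 - 25x - 153|.
Require delta ≤ 1. Then |x − 6| < 1 gives |x| < 7, and by the triangle inequality |-3x^2 - 25x - 153| ≤ 3·7^2 + 25·7 + 153 = 475.
Hence |(-3x^3 - 7x^2 - 3x - 3) + 921| ≤ 475|x − 6| < eps provided |x − 6| < eps/475.
Choosing delta = min(1, eps/475) ensures both conditions, hence |(-3x^3 - 7x^2 - 3x - 3) + 921| < eps.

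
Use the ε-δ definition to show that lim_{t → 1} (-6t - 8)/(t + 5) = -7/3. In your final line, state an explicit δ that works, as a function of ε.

Fix ε > 0. We want δ > 0 with 0 < |t − 1| < δ ⇒ |(-6t - 8)/(t + 5) + 7/3| < ε.
Combining over a common denominator, (-6t - 8)/(t + 5) + 7/3 = [(-6t - 8)·6 − (-14)·(t + 5)] / [6·(t + 5)] = -22(t − 1) / (6(t + 5)).
So |(-6t - 8)/(t + 5) + 7/3| = 22|t − 1| / (6·|t + 5|).
Require δ ≤ 3, so |t + 5| ≥ |6| − |t − 1| > 6 − 3 = 3.
Hence |(-6t - 8)/(t + 5) + 7/3| < 22|t − 1|/(6·3) = (11/9)|t − 1|, which is < ε once |t − 1| < (9/11)ε.
Take δ = min(3, (9/11)ε). Then 0 < |t − 1| < δ forces both bounds, so |(-6t - 8)/(t + 5) + 7/3| < ε.

δ = min(3, (9/11)ε)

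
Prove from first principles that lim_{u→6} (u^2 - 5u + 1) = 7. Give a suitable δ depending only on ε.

Suppose ε > 0. We want δ > 0 such that 0 < |u − 6| < δ implies |(u^2 - 5u + 1) − 7| < ε.
(u^2 - 5u + 1) − 7 = u^2 - 5u - 6 = (u − 6)(u + 1).
So |(u^2 - 5u + 1) − 7| = |u − 6|·|u + 1|.
Require δ ≤ 2. Then |u − 6| < 2 gives |u| < 8, and by the triangle inequality |u + 1| ≤ 8 + 1 = 9.
Hence |(u^2 - 5u + 1) − 7| ≤ 9|u − 6| < ε provided |u − 6| < ε/9.
Take δ = min(2, ε/9). Then 0 < |u − 6| < δ gives both |u − 6| < 2 and |u − 6| < ε/9, so |(u^2 - 5u + 1) − 7| < ε.

δ = min(2, ε/9)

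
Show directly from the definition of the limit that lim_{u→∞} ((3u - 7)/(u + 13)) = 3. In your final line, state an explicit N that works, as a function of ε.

N = 46/ε

Fix ε > 0. We seek N > 0 such that u > N implies |(3u - 7)/(u + 13) − 3| < ε.
(3u - 7)/(u + 13) − 3 = ((3u - 7) − 3(u + 13)) / ((u + 13)) = -46/((u + 13)).
For u > 0 we have u + 13 > u, so |(3u - 7)/(u + 13) − 3| = 46/((u + 13)) < 46/(u) = 46/u.
Thus |(3u - 7)/(u + 13) − 3| < ε whenever u > 46/ε.
Take N = 46/ε. If u > N then |(3u - 7)/(u + 13) − 3| < 46/u < ε.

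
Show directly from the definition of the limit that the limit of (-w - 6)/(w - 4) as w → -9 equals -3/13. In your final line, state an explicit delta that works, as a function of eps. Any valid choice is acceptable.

Let eps > 0. We want delta > 0 with 0 < |w + 9| < delta ⇒ |(-w - 6)/(w - 4) + 3/13| < eps.
Combining over a common denominator, (-w - 6)/(w - 4) + 3/13 = [(-w - 6)·(-13) − 3·(w - 4)] / [(-13)·(w - 4)] = 10(w + 9) / ((-13)(w - 4)).
So |(-w - 6)/(w - 4) + 3/13| = 10|w + 9| / (13·|w − 4|).
Require delta ≤ 13/2, so |w − 4| ≥ |-13| − |w + 9| > 13 − 13/2 = 13/2.
Hence |(-w - 6)/(w - 4) + 3/13| < 10|w + 9|/(13·(13/2)) = (20/169)|w + 9|, which is < eps once |w + 9| < (169/20)eps.
Take delta = min(13/2, (169/20)eps). Then 0 < |w + 9| < delta forces both bounds, so |(-w - 6)/(w - 4) + 3/13| < eps.

delta = min(13/2, (169/20)eps)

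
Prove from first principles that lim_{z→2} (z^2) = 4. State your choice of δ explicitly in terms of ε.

Suppose ε > 0. We seek δ > 0 with 0 < |z − 2| < δ ⇒ |z^2 − 4| < ε.
Factor: z^2 − 4 = (z − 2)(z + 2), so |z^2 − 4| = |z − 2|·|z + 2|.
Restrict δ ≤ 1. Then |z − 2| < 1 gives |z| < 3, so by the triangle inequality |z + 2| ≤ 3 + 2 = 5.
Hence |z^2 − 4| ≤ 5|z − 2|, which is < ε once |z − 2| < ε/5.
Take δ = min(1, ε/5). If 0 < |z − 2| < δ then both bounds hold and |z^2 − 4| ≤ 5|z − 2| < 5·(ε/5) = ε.

δ = min(1, ε/5)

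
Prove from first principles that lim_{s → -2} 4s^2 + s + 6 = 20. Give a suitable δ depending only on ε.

δ = min(1, ε/19)

Let ε > 0. We want δ > 0 such that 0 < |s + 2| < δ implies |(4s^2 + s + 6) − 20| < ε.
(4s^2 + s + 6) − 20 = 4s^2 + s - 14 = (s + 2)(4s - 7).
So |(4s^2 + s + 6) − 20| = |s + 2|·|4s - 7|.
Require δ ≤ 1. Then |s + 2| < 1 gives |s| < 3, and by the triangle inequality |4s - 7| ≤ 4·3 + 7 = 19.
Hence |(4s^2 + s + 6) − 20| ≤ 19|s + 2| < ε provided |s + 2| < ε/19.
Choosing δ = min(1, ε/19) ensures both conditions, hence |(4s^2 + s + 6) − 20| < ε.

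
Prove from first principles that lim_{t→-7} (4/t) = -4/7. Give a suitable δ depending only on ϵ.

δ = min(7/2, (49/8)ϵ)

Suppose ϵ > 0. We seek δ > 0 such that 0 < |t + 7| < δ implies |4/t + 4/7| < ϵ.
|4/t + 4/7| = 4·|-7 − t|/(7·|t|) = 4|t + 7|/(7|t|).
Require δ ≤ 7/2 so that |t| > 7 − 7/2 = 7/2, hence 7|t| > 49/2.
Then |4/t + 4/7| < 4|t + 7|/(49/2), which is < ϵ when |t + 7| < (49/8)ϵ.
Take δ = min(7/2, (49/8)ϵ). Then 0 < |t + 7| < δ gives both |t + 7| < 7/2 and |t + 7| < (49/8)ϵ, so |4/t + 4/7| < ϵ.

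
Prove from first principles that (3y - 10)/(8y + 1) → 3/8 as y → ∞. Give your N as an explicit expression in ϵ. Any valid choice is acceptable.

N = (83/64)/ϵ

Fix ϵ > 0. We seek N > 0 such that y > N implies |(3y - 10)/(8y + 1) − (3/8)| < ϵ.
(3y - 10)/(8y + 1) − (3/8) = (8(3y - 10) − 3(8y + 1)) / (8(8y + 1)) = -83/(8(8y + 1)).
For y > 0 we have 8y + 1 > 8y, so |(3y - 10)/(8y + 1) − (3/8)| = 83/(8(8y + 1)) < 83/(8·8y) = (83/64)/y.
Thus |(3y - 10)/(8y + 1) − (3/8)| < ϵ whenever y > (83/64)/ϵ.
Take N = (83/64)/ϵ. If y > N then |(3y - 10)/(8y + 1) − (3/8)| < (83/64)/y < ϵ.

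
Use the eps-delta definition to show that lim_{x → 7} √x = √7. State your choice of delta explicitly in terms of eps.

delta = min(7, √7·eps)

Fix eps > 0. We want delta > 0 such that 0 < |x − 7| < delta implies |√x − √7| < eps.
Rationalise: √x − √7 = (x − 7)/(√x + √7), so |√x − √7| = |x − 7|/(√x + √7).
Restrict delta ≤ 7 so that |x − 7| < 7 forces x > 0, and then √x + √7 > √7.
Hence |√x − √7| < |x − 7|/√7, which is < eps once |x − 7| < √7·eps.
Take delta = min(7, √7·eps). If 0 < |x − 7| < delta then x > 0 and |√x − √7| < |x − 7|/√7 < eps.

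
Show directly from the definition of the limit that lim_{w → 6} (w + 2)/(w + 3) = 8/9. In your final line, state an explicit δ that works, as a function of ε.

Suppose ε > 0. We want δ > 0 with 0 < |w − 6| < δ ⇒ |(w + 2)/(w + 3) − (8/9)| < ε.
Combining over a common denominator, (w + 2)/(w + 3) − (8/9) = [(w + 2)·9 − 8·(w + 3)] / [9·(w + 3)] = 1(w − 6) / (9(w + 3)).
So |(w + 2)/(w + 3) − (8/9)| = |w − 6| / (9·|w + 3|).
Require δ ≤ 9/2, so |w + 3| ≥ |9| − |w − 6| > 9 − 9/2 = 9/2.
Hence |(w + 2)/(w + 3) − (8/9)| < |w − 6|/(9·(9/2)) = (2/81)|w − 6|, which is < ε once |w − 6| < (81/2)ε.
Take δ = min(9/2, (81/2)ε). Then 0 < |w − 6| < δ forces both bounds, so |(w + 2)/(w + 3) − (8/9)| < ε.

δ = min(9/2, (81/2)ε)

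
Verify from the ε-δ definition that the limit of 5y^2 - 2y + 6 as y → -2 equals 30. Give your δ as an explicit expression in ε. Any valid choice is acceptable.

δ = min(1, ε/27)

Let ε > 0 be given. We want δ > 0 such that 0 < |y + 2| < δ implies |(5y^2 - 2y + 6) − 30| < ε.
(5y^2 - 2y + 6) − 30 = 5y^2 - 2y - 24 = (y + 2)(5y - 12).
So |(5y^2 - 2y + 6) − 30| = |y + 2|·|5y - 12|.
Assume first that |y + 2| < 1, so |y| < 3. Then |5y - 12| ≤ 5·3 + 12 = 27.
Hence |(5y^2 - 2y + 6) − 30| ≤ 27|y + 2| < ε provided |y + 2| < ε/27.
Take δ = min(1, ε/27). Then 0 < |y + 2| < δ gives both |y + 2| < 1 and |y + 2| < ε/27, so |(5y^2 - 2y + 6) − 30| < ε.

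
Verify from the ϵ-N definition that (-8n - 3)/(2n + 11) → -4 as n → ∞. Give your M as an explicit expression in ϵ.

M = (41/2)/ϵ

Let ϵ > 0. For n ≥ 1, |(-8n - 3)/(2n + 11) + 4| = |82|/(2(2n + 11)) = 82/(2(2n + 11)).
Since 2n + 11 ≥ 2n for n ≥ 1, this is ≤ 82/(2·2n) = (41/2)/n.
So |(-8n - 3)/(2n + 11) + 4| < ϵ whenever n > (41/2)/ϵ.
Take M = (41/2)/ϵ. If n > M then |(-8n - 3)/(2n + 11) + 4| ≤ (41/2)/n < ϵ.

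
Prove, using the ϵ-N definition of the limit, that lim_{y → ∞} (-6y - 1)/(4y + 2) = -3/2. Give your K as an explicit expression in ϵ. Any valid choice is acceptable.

Fix ϵ > 0. We seek K > 0 such that y > K implies |(-6y - 1)/(4y + 2) + 3/2| < ϵ.
(-6y - 1)/(4y + 2) + 3/2 = (4(-6y - 1) − (-6)(4y + 2)) / (4(4y + 2)) = 8/(4(4y + 2)).
For y > 0 we have 4y + 2 > 4y, so |(-6y - 1)/(4y + 2) + 3/2| = 8/(4(4y + 2)) < 8/(4·4y) = (1/2)/y.
Thus |(-6y - 1)/(4y + 2) + 3/2| < ϵ whenever y > (1/2)/ϵ.
Take K = (1/2)/ϵ. If y > K then |(-6y - 1)/(4y + 2) + 3/2| < (1/2)/y < ϵ.

K = (1/2)/ϵ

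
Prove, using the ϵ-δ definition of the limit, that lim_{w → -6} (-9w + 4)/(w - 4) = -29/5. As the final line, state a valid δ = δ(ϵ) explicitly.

Suppose ϵ > 0. We want δ > 0 with 0 < |w + 6| < δ ⇒ |(-9w + 4)/(w - 4) + 29/5| < ϵ.
Combining over a common denominator, (-9w + 4)/(w - 4) + 29/5 = [(-9w + 4)·(-10) − 58·(w - 4)] / [(-10)·(w - 4)] = 32(w + 6) / ((-10)(w - 4)).
So |(-9w + 4)/(w - 4) + 29/5| = 32|w + 6| / (10·|w − 4|).
Restrict δ ≤ 5. Then |w + 6| < 5 gives |w − 4| = |(w + 6) + (-10)| ≥ 10 − 5 = 5.
Hence |(-9w + 4)/(w - 4) + 29/5| < 32|w + 6|/(10·5) = (16/25)|w + 6|, which is < ϵ once |w + 6| < (25/16)ϵ.
Take δ = min(5, (25/16)ϵ). Then 0 < |w + 6| < δ forces both bounds, so |(-9w + 4)/(w - 4) + 29/5| < ϵ.

δ = min(5, (25/16)ϵ)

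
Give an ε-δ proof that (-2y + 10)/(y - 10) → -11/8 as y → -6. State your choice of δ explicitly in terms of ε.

δ = min(8, (64/5)ε)

Let ε > 0 be given. We want δ > 0 with 0 < |y + 6| < δ ⇒ |(-2y + 10)/(y - 10) + 11/8| < ε.
Combining over a common denominator, (-2y + 10)/(y - 10) + 11/8 = [(-2y + 10)·(-16) − 22·(y - 10)] / [(-16)·(y - 10)] = 10(y + 6) / ((-16)(y - 10)).
So |(-2y + 10)/(y - 10) + 11/8| = 10|y + 6| / (16·|y − 10|).
Restrict δ ≤ 8. Then |y + 6| < 8 gives |y − 10| = |(y + 6) + (-16)| ≥ 16 − 8 = 8.
Hence |(-2y + 10)/(y - 10) + 11/8| < 10|y + 6|/(16·8) = (5/64)|y + 6|, which is < ε once |y + 6| < (64/5)ε.
Take δ = min(8, (64/5)ε). Then 0 < |y + 6| < δ forces both bounds, so |(-2y + 10)/(y - 10) + 11/8| < ε.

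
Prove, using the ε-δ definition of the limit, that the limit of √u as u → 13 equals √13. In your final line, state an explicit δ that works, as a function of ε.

Let ε > 0. We want δ > 0 such that 0 < |u − 13| < δ implies |√u − √13| < ε.
Multiplying by the conjugate, |√u − √13| = |u − 13|/(√u + √13).
Restrict δ ≤ 13 so that |u − 13| < 13 forces u > 0, and then √u + √13 > √13.
Hence |√u − √13| < |u − 13|/√13, which is < ε once |u − 13| < √13·ε.
Take δ = min(13, √13·ε). If 0 < |u − 13| < δ then u > 0 and |√u − √13| < |u − 13|/√13 < ε.

δ = min(13, √13·ε)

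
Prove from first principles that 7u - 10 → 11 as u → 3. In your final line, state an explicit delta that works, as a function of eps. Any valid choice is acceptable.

delta = eps/7

Let eps > 0. We need delta > 0 so that 0 < |u − 3| < delta implies |(7u - 10) − 11| < eps.
|(7u - 10) − 11| = |7u - 21| = 7|u − 3|.
So 7|u − 3| < eps exactly when |u − 3| < eps/7.
Take delta = eps/7. If 0 < |u − 3| < delta then |(7u - 10) − 11| = 7|u − 3| < 7·(eps/7) = eps.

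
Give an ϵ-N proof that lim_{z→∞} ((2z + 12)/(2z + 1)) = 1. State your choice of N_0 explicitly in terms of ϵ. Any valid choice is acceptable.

Fix ϵ > 0. We seek N_0 > 0 such that z > N_0 implies |(2z + 12)/(2z + 1) − 1| < ϵ.
(2z + 12)/(2z + 1) − 1 = (2(2z + 12) − 2(2z + 1)) / (2(2z + 1)) = 22/(2(2z + 1)).
For z > 0 we have 2z + 1 > 2z, so |(2z + 12)/(2z + 1) − 1| = 22/(2(2z + 1)) < 22/(2·2z) = (11/2)/z.
Thus |(2z + 12)/(2z + 1) − 1| < ϵ whenever z > (11/2)/ϵ.
Take N_0 = (11/2)/ϵ. If z > N_0 then |(2z + 12)/(2z + 1) − 1| < (11/2)/z < ϵ.

N_0 = (11/2)/ϵ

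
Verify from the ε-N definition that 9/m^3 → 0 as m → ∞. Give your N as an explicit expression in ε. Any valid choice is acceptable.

Let ε > 0. For m ≥ 1, |9/m^3 − 0| = 9/m^3.
9/m^3 < ε ⇔ m^3 > 9/ε ⇔ m > (9/ε)^{1/3}.
Take N = (9/ε)^{1/3}. Then m > N implies 9/m^3 < ε.

N = (9/ε)^{1/3}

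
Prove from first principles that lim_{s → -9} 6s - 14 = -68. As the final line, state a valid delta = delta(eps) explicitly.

Suppose eps > 0. We need delta > 0 so that 0 < |s + 9| < delta implies |(6s - 14) + 68| < eps.
Since (6s - 14) + 68 = 6(s + 9), we have |(6s - 14) + 68| = 6|s + 9|.
So 6|s + 9| < eps exactly when |s + 9| < eps/6.
Choosing delta = eps/6 gives |(6s - 14) + 68| = 6|s + 9| < eps whenever |s + 9| < delta.

delta = eps/6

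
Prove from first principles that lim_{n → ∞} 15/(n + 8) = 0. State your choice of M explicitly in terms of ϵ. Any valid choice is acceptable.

Suppose ϵ > 0. For n ≥ 1, |15/(n + 8) − 0| = 15/(n + 8) ≤ 15/n.
We need 15/n < ϵ, i.e. n > 15/ϵ.
Take M = 15/ϵ. If n > M then |15/(n + 8)| ≤ 15/n < ϵ.

M = 15/ϵ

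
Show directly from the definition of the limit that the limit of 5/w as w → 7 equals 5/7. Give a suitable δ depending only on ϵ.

Suppose ϵ > 0. We seek δ > 0 such that 0 < |w − 7| < δ implies |5/w − (5/7)| < ϵ.
|5/w − (5/7)| = 5·|7 − w|/(7·|w|) = 5|w − 7|/(7|w|).
Restrict δ ≤ 7/2. Then |w − 7| < 7/2 gives |w| > 7/2, so 7|w| > 49/2.
Then |5/w − (5/7)| < 5|w − 7|/(49/2), which is < ϵ when |w − 7| < (49/10)ϵ.
Take δ = min(7/2, (49/10)ϵ). Then 0 < |w − 7| < δ gives both |w − 7| < 7/2 and |w − 7| < (49/10)ϵ, so |5/w − (5/7)| < ϵ.

δ = min(7/2, (49/10)ϵ)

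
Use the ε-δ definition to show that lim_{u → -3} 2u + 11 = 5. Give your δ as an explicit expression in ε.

δ = ε/2

Let ε > 0 be given. We need δ > 0 so that 0 < |u + 3| < δ implies |(2u + 11) − 5| < ε.
|(2u + 11) − 5| = |2u + 6| = 2|u + 3|.
Thus it suffices that |u + 3| < ε/2.
Take δ = ε/2. If 0 < |u + 3| < δ then |(2u + 11) − 5| = 2|u + 3| < 2·(ε/2) = ε.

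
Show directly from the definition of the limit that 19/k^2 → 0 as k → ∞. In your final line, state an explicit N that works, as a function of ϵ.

N = (19/ϵ)^{1/2}

Let ϵ > 0. For k ≥ 1, |19/k^2 − 0| = 19/k^2.
19/k^2 < ϵ ⇔ k^2 > 19/ϵ ⇔ k > (19/ϵ)^{1/2}.
Take N = (19/ϵ)^{1/2}. Then k > N implies 19/k^2 < ϵ.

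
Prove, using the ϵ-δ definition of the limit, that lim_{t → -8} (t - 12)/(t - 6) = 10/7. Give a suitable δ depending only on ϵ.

Let ϵ > 0. We want δ > 0 with 0 < |t + 8| < δ ⇒ |(t - 12)/(t - 6) − (10/7)| < ϵ.
Combining over a common denominator, (t - 12)/(t - 6) − (10/7) = [(t - 12)·(-14) − (-20)·(t - 6)] / [(-14)·(t - 6)] = 6(t + 8) / ((-14)(t - 6)).
So |(t - 12)/(t - 6) − (10/7)| = 6|t + 8| / (14·|t − 6|).
Require δ ≤ 7, so |t − 6| ≥ |-14| − |t + 8| > 14 − 7 = 7.
Hence |(t - 12)/(t - 6) − (10/7)| < 6|t + 8|/(14·7) = (3/49)|t + 8|, which is < ϵ once |t + 8| < (49/3)ϵ.
Take δ = min(7, (49/3)ϵ). Then 0 < |t + 8| < δ forces both bounds, so |(t - 12)/(t - 6) − (10/7)| < ϵ.

δ = min(7, (49/3)ϵ)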